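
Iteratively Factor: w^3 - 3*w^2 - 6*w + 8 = (w - 1)*(w^2 - 2*w - 8) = (w - 4)*(w - 1)*(w + 2)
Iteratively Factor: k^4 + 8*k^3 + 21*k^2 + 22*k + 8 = (k + 1)*(k^3 + 7*k^2 + 14*k + 8) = (k + 1)^2*(k^2 + 6*k + 8) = (k + 1)^2*(k + 4)*(k + 2)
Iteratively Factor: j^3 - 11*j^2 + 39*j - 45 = (j - 5)*(j^2 - 6*j + 9) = (j - 5)*(j - 3)*(j - 3)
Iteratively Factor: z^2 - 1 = (z - 1)*(z + 1)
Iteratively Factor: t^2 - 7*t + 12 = (t - 4)*(t - 3)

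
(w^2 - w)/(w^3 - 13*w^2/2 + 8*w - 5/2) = 2*w/(2*w^2 - 11*w + 5)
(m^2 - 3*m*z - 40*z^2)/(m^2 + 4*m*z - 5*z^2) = (-m + 8*z)/(-m + z)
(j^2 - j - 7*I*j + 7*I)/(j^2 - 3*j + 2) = (j - 7*I)/(j - 2)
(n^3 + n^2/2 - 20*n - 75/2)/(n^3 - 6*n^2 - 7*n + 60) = (n + 5/2)/(n - 4)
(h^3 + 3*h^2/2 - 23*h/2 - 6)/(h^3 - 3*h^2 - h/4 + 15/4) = 2*(2*h^3 + 3*h^2 - 23*h - 12)/(4*h^3 - 12*h^2 - h + 15)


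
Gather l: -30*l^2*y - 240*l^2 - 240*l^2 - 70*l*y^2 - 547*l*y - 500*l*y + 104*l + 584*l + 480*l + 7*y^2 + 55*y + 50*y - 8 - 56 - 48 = l^2*(-30*y - 480) + l*(-70*y^2 - 1047*y + 1168) + 7*y^2 + 105*y - 112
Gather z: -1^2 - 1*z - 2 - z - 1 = -2*z - 4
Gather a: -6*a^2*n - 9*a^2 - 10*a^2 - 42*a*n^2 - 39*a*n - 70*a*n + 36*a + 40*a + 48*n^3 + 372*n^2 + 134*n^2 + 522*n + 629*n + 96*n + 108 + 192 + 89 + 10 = a^2*(-6*n - 19) + a*(-42*n^2 - 109*n + 76) + 48*n^3 + 506*n^2 + 1247*n + 399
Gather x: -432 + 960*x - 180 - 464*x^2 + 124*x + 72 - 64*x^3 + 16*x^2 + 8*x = -64*x^3 - 448*x^2 + 1092*x - 540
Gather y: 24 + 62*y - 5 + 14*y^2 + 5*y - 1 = 14*y^2 + 67*y + 18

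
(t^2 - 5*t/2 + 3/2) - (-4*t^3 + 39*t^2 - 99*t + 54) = 4*t^3 - 38*t^2 + 193*t/2 - 105/2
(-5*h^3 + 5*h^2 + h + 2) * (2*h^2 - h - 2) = -10*h^5 + 15*h^4 + 7*h^3 - 7*h^2 - 4*h - 4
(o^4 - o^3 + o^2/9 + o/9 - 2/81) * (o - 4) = o^5 - 5*o^4 + 37*o^3/9 - o^2/3 - 38*o/81 + 8/81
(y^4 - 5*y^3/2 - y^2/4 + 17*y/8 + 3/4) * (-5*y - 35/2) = -5*y^5 - 5*y^4 + 45*y^3 - 25*y^2/4 - 655*y/16 - 105/8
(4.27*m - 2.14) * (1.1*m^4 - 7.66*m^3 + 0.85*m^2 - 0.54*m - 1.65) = 4.697*m^5 - 35.0622*m^4 + 20.0219*m^3 - 4.1248*m^2 - 5.8899*m + 3.531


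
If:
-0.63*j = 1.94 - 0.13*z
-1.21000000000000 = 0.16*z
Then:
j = -4.64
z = -7.56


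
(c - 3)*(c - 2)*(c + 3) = c^3 - 2*c^2 - 9*c + 18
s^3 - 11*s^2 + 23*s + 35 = (s - 7)*(s - 5)*(s + 1)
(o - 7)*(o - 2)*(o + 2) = o^3 - 7*o^2 - 4*o + 28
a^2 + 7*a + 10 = (a + 2)*(a + 5)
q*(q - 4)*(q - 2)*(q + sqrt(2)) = q^4 - 6*q^3 + sqrt(2)*q^3 - 6*sqrt(2)*q^2 + 8*q^2 + 8*sqrt(2)*q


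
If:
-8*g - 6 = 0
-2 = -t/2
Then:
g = -3/4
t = 4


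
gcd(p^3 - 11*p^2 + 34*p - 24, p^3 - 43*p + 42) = p^2 - 7*p + 6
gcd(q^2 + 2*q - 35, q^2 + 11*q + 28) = q + 7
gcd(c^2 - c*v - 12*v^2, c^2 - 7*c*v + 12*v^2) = -c + 4*v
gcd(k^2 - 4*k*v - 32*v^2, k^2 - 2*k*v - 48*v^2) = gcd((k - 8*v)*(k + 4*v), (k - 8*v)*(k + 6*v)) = -k + 8*v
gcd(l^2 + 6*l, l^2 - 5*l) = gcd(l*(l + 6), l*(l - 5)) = l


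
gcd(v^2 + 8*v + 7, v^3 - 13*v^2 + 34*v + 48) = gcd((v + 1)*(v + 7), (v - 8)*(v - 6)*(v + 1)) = v + 1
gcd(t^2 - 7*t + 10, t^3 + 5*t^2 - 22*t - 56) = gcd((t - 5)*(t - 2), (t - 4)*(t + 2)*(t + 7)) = 1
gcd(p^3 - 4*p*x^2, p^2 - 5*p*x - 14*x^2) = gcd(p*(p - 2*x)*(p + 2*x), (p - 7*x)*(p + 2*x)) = p + 2*x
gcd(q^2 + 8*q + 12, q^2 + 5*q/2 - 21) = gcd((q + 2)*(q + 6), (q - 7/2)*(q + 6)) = q + 6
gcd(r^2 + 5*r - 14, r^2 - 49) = r + 7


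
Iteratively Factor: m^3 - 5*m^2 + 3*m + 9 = (m + 1)*(m^2 - 6*m + 9) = (m - 3)*(m + 1)*(m - 3)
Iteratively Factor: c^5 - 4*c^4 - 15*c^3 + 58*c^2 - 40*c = (c)*(c^4 - 4*c^3 - 15*c^2 + 58*c - 40) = c*(c - 1)*(c^3 - 3*c^2 - 18*c + 40) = c*(c - 2)*(c - 1)*(c^2 - c - 20) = c*(c - 5)*(c - 2)*(c - 1)*(c + 4)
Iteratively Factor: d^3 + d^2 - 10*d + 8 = (d + 4)*(d^2 - 3*d + 2) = (d - 1)*(d + 4)*(d - 2)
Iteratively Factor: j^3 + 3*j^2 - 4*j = (j + 4)*(j^2 - j) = (j - 1)*(j + 4)*(j)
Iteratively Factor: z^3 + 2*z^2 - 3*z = (z - 1)*(z^2 + 3*z) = z*(z - 1)*(z + 3)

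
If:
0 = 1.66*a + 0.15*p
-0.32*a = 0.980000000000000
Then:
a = -3.06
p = 33.89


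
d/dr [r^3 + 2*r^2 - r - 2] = 3*r^2 + 4*r - 1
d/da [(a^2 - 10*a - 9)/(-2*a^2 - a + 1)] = (-21*a^2 - 34*a - 19)/(4*a^4 + 4*a^3 - 3*a^2 - 2*a + 1)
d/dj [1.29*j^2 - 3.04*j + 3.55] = 2.58*j - 3.04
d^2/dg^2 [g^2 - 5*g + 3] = 2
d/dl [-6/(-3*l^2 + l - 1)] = 6*(1 - 6*l)/(3*l^2 - l + 1)^2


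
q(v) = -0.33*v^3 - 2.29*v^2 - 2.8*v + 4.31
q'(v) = -0.99*v^2 - 4.58*v - 2.8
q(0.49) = 2.35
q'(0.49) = -5.28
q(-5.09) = 2.75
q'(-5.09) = -5.14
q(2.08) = -14.39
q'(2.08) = -16.61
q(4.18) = -71.51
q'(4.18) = -39.24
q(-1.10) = 5.06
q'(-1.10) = 1.04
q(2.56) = -23.40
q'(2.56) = -21.01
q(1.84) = -10.65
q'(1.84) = -14.58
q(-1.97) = 3.46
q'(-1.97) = 2.38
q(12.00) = -929.29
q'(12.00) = -200.32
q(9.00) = -446.95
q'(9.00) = -124.21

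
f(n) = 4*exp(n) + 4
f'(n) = 4*exp(n)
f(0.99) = 14.76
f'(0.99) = 10.76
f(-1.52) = 4.87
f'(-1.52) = 0.87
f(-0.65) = 6.09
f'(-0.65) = 2.09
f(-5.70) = 4.01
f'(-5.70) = 0.01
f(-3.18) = 4.17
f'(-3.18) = 0.17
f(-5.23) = 4.02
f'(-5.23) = 0.02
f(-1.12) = 5.31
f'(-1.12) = 1.31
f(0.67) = 11.82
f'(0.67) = 7.82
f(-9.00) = 4.00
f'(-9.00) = 0.00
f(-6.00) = 4.01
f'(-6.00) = 0.01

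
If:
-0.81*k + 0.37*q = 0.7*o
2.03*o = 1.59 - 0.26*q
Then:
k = 0.56747552149851*q - 0.676883780332056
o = 0.783251231527094 - 0.12807881773399*q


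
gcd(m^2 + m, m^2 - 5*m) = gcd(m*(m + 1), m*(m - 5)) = m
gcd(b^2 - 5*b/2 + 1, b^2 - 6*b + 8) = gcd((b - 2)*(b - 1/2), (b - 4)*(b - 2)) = b - 2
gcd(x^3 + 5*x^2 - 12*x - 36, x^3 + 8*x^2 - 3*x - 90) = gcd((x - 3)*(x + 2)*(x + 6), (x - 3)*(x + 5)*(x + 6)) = x^2 + 3*x - 18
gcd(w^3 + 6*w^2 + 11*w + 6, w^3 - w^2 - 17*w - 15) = w^2 + 4*w + 3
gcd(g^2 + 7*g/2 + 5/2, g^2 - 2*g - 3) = g + 1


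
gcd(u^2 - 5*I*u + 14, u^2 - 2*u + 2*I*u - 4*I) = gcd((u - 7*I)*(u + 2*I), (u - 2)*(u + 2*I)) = u + 2*I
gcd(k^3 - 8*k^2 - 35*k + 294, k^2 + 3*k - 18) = k + 6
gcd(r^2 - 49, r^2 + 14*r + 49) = r + 7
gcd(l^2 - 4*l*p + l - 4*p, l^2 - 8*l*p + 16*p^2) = -l + 4*p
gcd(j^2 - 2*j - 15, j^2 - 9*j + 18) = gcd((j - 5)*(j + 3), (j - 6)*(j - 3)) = 1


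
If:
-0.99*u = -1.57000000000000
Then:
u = 1.59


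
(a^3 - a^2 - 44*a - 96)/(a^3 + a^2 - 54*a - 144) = (a + 4)/(a + 6)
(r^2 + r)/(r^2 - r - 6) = r*(r + 1)/(r^2 - r - 6)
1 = 1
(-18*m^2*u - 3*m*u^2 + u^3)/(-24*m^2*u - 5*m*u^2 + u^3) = (-6*m + u)/(-8*m + u)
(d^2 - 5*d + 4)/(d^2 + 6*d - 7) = (d - 4)/(d + 7)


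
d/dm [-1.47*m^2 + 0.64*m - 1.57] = 0.64 - 2.94*m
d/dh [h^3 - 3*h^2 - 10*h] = 3*h^2 - 6*h - 10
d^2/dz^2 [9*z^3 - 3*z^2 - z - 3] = 54*z - 6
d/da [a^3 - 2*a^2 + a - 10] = 3*a^2 - 4*a + 1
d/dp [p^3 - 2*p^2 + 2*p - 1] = 3*p^2 - 4*p + 2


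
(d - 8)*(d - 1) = d^2 - 9*d + 8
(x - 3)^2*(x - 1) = x^3 - 7*x^2 + 15*x - 9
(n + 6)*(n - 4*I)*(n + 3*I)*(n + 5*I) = n^4 + 6*n^3 + 4*I*n^3 + 17*n^2 + 24*I*n^2 + 102*n + 60*I*n + 360*I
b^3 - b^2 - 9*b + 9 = (b - 3)*(b - 1)*(b + 3)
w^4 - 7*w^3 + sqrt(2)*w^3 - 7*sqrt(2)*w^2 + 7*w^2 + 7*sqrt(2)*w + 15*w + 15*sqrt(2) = (w - 5)*(w - 3)*(w + 1)*(w + sqrt(2))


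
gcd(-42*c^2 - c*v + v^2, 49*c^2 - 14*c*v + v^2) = -7*c + v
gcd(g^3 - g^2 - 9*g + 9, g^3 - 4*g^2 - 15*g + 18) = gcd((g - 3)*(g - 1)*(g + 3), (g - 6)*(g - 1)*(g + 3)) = g^2 + 2*g - 3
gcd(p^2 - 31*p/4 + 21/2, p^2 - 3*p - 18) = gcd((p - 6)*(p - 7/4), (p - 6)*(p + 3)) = p - 6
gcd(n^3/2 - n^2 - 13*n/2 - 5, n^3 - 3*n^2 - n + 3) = n + 1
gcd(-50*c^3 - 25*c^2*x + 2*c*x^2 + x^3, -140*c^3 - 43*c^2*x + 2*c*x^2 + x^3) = 5*c + x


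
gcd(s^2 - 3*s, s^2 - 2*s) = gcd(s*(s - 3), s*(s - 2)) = s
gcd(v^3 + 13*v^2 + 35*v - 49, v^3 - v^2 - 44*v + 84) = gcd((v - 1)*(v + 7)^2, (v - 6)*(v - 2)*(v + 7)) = v + 7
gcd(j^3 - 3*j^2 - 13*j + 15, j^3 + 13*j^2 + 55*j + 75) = j + 3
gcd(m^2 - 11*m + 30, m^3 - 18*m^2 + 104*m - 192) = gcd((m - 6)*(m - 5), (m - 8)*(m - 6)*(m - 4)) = m - 6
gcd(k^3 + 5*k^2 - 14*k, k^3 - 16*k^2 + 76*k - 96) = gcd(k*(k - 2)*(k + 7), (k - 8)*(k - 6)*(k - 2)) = k - 2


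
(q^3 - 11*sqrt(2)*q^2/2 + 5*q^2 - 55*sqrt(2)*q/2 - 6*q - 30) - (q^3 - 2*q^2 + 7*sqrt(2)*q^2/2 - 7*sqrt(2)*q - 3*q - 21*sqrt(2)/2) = -9*sqrt(2)*q^2 + 7*q^2 - 41*sqrt(2)*q/2 - 3*q - 30 + 21*sqrt(2)/2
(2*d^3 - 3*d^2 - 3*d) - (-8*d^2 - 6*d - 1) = 2*d^3 + 5*d^2 + 3*d + 1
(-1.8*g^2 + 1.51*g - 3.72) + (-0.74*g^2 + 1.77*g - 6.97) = -2.54*g^2 + 3.28*g - 10.69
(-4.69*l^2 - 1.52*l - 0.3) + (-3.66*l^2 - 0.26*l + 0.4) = -8.35*l^2 - 1.78*l + 0.1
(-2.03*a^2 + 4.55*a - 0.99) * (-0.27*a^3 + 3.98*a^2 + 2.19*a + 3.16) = 0.5481*a^5 - 9.3079*a^4 + 13.9306*a^3 - 0.3905*a^2 + 12.2099*a - 3.1284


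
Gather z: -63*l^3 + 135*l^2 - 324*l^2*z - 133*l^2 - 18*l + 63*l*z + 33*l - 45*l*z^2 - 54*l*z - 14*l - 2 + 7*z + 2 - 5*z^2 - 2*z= -63*l^3 + 2*l^2 + l + z^2*(-45*l - 5) + z*(-324*l^2 + 9*l + 5)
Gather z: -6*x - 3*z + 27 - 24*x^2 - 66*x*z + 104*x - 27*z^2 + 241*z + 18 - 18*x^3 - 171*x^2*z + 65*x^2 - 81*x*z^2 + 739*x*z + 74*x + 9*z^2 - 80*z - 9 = -18*x^3 + 41*x^2 + 172*x + z^2*(-81*x - 18) + z*(-171*x^2 + 673*x + 158) + 36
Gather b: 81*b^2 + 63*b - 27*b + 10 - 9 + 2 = 81*b^2 + 36*b + 3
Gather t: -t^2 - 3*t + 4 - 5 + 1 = -t^2 - 3*t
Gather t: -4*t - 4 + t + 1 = -3*t - 3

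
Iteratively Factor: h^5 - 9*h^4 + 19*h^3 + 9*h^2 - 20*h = (h)*(h^4 - 9*h^3 + 19*h^2 + 9*h - 20) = h*(h - 1)*(h^3 - 8*h^2 + 11*h + 20) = h*(h - 5)*(h - 1)*(h^2 - 3*h - 4) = h*(h - 5)*(h - 4)*(h - 1)*(h + 1)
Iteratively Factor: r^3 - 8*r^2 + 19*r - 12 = (r - 3)*(r^2 - 5*r + 4) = (r - 3)*(r - 1)*(r - 4)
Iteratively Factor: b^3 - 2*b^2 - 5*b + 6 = (b + 2)*(b^2 - 4*b + 3) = (b - 3)*(b + 2)*(b - 1)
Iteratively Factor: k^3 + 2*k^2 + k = (k)*(k^2 + 2*k + 1) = k*(k + 1)*(k + 1)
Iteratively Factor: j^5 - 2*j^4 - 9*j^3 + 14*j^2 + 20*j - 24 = (j + 2)*(j^4 - 4*j^3 - j^2 + 16*j - 12) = (j - 3)*(j + 2)*(j^3 - j^2 - 4*j + 4) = (j - 3)*(j - 2)*(j + 2)*(j^2 + j - 2) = (j - 3)*(j - 2)*(j + 2)^2*(j - 1)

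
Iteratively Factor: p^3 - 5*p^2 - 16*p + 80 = (p - 5)*(p^2 - 16) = (p - 5)*(p + 4)*(p - 4)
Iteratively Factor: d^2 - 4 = (d - 2)*(d + 2)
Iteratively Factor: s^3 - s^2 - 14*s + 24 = (s - 3)*(s^2 + 2*s - 8) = (s - 3)*(s + 4)*(s - 2)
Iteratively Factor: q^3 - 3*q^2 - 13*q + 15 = (q - 1)*(q^2 - 2*q - 15) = (q - 5)*(q - 1)*(q + 3)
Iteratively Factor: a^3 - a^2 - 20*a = (a - 5)*(a^2 + 4*a) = (a - 5)*(a + 4)*(a)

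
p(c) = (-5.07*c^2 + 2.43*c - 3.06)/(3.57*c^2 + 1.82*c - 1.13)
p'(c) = (2.43 - 10.14*c)/(3.57*c^2 + 1.82*c - 1.13) + (-7.14*c - 1.82)*(-5.07*c^2 + 2.43*c - 3.06)/(3.57*c^2 + 1.82*c - 1.13)^2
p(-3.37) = -2.07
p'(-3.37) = -0.28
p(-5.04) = -1.79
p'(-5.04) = -0.10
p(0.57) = -3.11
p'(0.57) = 14.04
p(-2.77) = -2.29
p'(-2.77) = -0.50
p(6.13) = -1.24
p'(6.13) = -0.02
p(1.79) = -1.10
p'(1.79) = 0.03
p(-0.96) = -24.38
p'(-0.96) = -267.75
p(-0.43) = 4.03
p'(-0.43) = -9.44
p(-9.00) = -1.60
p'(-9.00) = -0.02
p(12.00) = -1.32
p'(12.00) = -0.01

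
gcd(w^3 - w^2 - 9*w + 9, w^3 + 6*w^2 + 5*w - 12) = w^2 + 2*w - 3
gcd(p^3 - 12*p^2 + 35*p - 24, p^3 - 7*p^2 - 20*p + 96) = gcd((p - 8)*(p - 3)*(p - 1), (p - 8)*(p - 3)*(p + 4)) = p^2 - 11*p + 24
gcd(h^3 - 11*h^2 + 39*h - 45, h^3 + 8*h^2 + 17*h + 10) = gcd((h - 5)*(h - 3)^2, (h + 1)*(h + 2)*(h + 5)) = 1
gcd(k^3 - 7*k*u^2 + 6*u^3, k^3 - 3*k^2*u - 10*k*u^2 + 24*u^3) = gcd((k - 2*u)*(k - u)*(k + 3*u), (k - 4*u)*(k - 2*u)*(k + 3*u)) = -k^2 - k*u + 6*u^2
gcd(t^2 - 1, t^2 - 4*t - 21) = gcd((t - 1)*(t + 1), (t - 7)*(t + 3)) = 1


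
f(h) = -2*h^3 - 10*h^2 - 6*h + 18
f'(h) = -6*h^2 - 20*h - 6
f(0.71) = 7.98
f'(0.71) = -23.22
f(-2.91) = 0.06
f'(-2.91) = 1.39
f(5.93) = -786.28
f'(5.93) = -335.59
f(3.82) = -262.33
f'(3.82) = -169.95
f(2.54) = -94.53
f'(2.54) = -95.51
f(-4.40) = 21.17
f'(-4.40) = -34.16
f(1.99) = -49.30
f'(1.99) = -69.56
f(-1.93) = 6.71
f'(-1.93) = 10.25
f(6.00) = -810.00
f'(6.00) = -342.00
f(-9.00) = 720.00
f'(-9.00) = -312.00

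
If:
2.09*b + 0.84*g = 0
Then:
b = -0.401913875598086*g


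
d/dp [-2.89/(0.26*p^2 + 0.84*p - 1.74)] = (1.5028*p + 2.4276)/(0.26*p^2 + 0.84*p - 1.74)^2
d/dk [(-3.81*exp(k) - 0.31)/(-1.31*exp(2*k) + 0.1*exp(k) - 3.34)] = (-4.9911*exp(2*k) - 0.8122*exp(k) + 12.7564)*exp(k)/(1.7161*exp(4*k) - 0.262*exp(3*k) + 8.7608*exp(2*k) - 0.668*exp(k) + 11.1556)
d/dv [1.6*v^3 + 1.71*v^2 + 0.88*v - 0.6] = 4.8*v^2 + 3.42*v + 0.88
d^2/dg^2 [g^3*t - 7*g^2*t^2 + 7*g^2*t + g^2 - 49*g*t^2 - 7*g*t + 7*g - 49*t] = 6*g*t - 14*t^2 + 14*t + 2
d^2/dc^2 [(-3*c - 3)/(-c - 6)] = -30/(c + 6)^3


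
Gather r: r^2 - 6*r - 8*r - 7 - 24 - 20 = r^2 - 14*r - 51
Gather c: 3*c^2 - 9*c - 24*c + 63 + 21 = 3*c^2 - 33*c + 84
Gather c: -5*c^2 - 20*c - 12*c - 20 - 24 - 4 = -5*c^2 - 32*c - 48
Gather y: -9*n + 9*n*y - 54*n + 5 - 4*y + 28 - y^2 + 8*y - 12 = -63*n - y^2 + y*(9*n + 4) + 21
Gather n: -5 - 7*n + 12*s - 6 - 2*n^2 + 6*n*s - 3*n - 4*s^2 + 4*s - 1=-2*n^2 + n*(6*s - 10) - 4*s^2 + 16*s - 12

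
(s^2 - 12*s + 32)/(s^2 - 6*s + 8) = (s - 8)/(s - 2)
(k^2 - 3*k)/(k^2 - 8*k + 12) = k*(k - 3)/(k^2 - 8*k + 12)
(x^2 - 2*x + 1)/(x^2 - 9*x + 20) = (x^2 - 2*x + 1)/(x^2 - 9*x + 20)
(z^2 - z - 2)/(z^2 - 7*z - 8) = (z - 2)/(z - 8)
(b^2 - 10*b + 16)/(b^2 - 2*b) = (b - 8)/b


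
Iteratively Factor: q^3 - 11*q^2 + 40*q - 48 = (q - 3)*(q^2 - 8*q + 16) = (q - 4)*(q - 3)*(q - 4)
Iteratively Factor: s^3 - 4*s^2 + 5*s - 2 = (s - 2)*(s^2 - 2*s + 1) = (s - 2)*(s - 1)*(s - 1)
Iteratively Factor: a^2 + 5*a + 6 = (a + 2)*(a + 3)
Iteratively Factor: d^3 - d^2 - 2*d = (d + 1)*(d^2 - 2*d) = d*(d + 1)*(d - 2)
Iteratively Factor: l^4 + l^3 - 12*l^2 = (l)*(l^3 + l^2 - 12*l) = l*(l + 4)*(l^2 - 3*l) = l*(l - 3)*(l + 4)*(l)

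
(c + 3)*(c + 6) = c^2 + 9*c + 18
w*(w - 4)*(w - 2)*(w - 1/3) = w^4 - 19*w^3/3 + 10*w^2 - 8*w/3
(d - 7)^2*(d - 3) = d^3 - 17*d^2 + 91*d - 147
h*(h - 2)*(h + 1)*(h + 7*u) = h^4 + 7*h^3*u - h^3 - 7*h^2*u - 2*h^2 - 14*h*u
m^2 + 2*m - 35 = (m - 5)*(m + 7)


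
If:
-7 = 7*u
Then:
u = -1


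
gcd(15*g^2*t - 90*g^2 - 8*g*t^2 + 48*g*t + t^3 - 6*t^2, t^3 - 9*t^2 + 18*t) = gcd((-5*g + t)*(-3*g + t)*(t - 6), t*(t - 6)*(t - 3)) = t - 6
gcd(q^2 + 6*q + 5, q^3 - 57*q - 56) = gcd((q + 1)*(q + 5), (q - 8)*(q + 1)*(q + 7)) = q + 1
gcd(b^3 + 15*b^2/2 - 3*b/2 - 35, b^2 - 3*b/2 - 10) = b + 5/2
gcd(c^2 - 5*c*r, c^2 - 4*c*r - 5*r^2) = -c + 5*r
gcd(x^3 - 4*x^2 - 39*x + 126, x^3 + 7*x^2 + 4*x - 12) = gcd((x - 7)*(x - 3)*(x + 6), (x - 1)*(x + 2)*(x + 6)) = x + 6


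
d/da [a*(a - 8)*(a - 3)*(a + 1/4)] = 4*a^3 - 129*a^2/4 + 85*a/2 + 6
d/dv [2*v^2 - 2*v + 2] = 4*v - 2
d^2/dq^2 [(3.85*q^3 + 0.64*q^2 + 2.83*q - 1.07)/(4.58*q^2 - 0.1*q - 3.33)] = (-1.4210854715202e-14*q^4 + 236.825444*q^3 - 68.410812*q^2 + 518.062722*q - 20.350384)/(96.071912*q^6 - 6.29292*q^5 - 209.416836*q^4 + 9.14984*q^3 + 152.261586*q^2 - 3.32667*q - 36.926037)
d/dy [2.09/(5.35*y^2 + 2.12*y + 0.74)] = (-22.363*y - 4.4308)/(5.35*y^2 + 2.12*y + 0.74)^2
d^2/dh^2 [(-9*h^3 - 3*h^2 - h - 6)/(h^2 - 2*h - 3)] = 2*(-70*h^3 - 207*h^2 - 216*h - 63)/(h^6 - 6*h^5 + 3*h^4 + 28*h^3 - 9*h^2 - 54*h - 27)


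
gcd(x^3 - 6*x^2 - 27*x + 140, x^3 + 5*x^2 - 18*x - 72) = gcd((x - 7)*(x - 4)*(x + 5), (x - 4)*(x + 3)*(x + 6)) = x - 4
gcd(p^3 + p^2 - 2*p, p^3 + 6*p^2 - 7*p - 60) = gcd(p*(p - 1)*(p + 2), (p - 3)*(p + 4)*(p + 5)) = 1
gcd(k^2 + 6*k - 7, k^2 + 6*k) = 1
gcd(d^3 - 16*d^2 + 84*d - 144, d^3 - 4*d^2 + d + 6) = 1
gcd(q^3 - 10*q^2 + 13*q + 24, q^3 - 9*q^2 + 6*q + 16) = q^2 - 7*q - 8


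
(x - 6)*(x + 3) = x^2 - 3*x - 18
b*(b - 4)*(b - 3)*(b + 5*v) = b^4 + 5*b^3*v - 7*b^3 - 35*b^2*v + 12*b^2 + 60*b*v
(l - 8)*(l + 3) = l^2 - 5*l - 24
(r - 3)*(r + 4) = r^2 + r - 12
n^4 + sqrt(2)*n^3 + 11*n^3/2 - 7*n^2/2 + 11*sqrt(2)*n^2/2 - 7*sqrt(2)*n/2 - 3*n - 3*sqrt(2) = (n - 1)*(n + 1/2)*(n + 6)*(n + sqrt(2))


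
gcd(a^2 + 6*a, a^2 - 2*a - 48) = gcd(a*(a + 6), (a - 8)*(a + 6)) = a + 6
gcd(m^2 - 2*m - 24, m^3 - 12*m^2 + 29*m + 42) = m - 6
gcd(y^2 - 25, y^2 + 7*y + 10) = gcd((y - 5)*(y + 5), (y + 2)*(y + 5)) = y + 5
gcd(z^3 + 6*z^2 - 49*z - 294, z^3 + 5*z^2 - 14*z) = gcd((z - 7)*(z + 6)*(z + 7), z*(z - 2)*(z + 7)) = z + 7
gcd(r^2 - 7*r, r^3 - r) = r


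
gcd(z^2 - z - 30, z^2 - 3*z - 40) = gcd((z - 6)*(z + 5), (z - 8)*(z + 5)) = z + 5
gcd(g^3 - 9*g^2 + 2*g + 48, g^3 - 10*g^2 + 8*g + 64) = g^2 - 6*g - 16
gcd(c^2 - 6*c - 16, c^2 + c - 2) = c + 2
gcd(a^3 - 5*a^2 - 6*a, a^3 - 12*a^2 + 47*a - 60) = 1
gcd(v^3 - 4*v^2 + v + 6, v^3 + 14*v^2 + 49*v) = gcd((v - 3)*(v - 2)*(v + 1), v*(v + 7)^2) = 1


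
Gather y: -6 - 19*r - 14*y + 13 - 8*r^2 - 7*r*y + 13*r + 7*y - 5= -8*r^2 - 6*r + y*(-7*r - 7) + 2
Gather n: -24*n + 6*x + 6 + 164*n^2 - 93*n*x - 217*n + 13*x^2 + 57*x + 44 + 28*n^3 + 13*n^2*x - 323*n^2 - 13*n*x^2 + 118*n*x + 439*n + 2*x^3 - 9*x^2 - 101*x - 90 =28*n^3 + n^2*(13*x - 159) + n*(-13*x^2 + 25*x + 198) + 2*x^3 + 4*x^2 - 38*x - 40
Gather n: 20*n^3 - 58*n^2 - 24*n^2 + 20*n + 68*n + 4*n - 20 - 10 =20*n^3 - 82*n^2 + 92*n - 30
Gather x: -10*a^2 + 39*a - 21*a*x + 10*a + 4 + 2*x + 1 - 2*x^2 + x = -10*a^2 + 49*a - 2*x^2 + x*(3 - 21*a) + 5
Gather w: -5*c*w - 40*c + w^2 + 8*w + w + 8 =-40*c + w^2 + w*(9 - 5*c) + 8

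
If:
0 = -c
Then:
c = 0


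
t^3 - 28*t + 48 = (t - 4)*(t - 2)*(t + 6)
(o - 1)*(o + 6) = o^2 + 5*o - 6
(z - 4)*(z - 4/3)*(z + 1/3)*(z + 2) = z^4 - 3*z^3 - 58*z^2/9 + 80*z/9 + 32/9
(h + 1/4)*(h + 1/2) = h^2 + 3*h/4 + 1/8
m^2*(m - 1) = m^3 - m^2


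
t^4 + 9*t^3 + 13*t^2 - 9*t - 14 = (t - 1)*(t + 1)*(t + 2)*(t + 7)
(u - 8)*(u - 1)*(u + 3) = u^3 - 6*u^2 - 19*u + 24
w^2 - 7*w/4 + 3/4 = (w - 1)*(w - 3/4)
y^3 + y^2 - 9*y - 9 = (y - 3)*(y + 1)*(y + 3)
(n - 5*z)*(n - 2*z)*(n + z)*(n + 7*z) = n^4 + n^3*z - 39*n^2*z^2 + 31*n*z^3 + 70*z^4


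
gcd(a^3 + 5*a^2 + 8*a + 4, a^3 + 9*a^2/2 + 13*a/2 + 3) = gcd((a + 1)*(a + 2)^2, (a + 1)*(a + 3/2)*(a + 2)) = a^2 + 3*a + 2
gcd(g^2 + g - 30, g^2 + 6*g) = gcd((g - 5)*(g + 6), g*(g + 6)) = g + 6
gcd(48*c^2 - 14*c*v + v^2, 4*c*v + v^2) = 1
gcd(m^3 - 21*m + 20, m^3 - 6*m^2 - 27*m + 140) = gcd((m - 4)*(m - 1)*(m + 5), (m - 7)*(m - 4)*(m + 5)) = m^2 + m - 20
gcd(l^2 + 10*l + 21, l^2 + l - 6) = l + 3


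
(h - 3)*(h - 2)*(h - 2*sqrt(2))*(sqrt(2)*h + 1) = sqrt(2)*h^4 - 5*sqrt(2)*h^3 - 3*h^3 + 4*sqrt(2)*h^2 + 15*h^2 - 18*h + 10*sqrt(2)*h - 12*sqrt(2)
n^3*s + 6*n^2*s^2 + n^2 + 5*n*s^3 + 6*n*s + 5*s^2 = (n + s)*(n + 5*s)*(n*s + 1)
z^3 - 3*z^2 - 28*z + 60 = (z - 6)*(z - 2)*(z + 5)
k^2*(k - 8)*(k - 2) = k^4 - 10*k^3 + 16*k^2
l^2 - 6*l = l*(l - 6)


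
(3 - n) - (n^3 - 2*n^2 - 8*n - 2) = -n^3 + 2*n^2 + 7*n + 5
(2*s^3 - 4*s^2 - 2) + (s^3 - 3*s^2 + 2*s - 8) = 3*s^3 - 7*s^2 + 2*s - 10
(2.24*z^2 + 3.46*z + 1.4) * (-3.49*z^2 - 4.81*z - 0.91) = -7.8176*z^4 - 22.8498*z^3 - 23.567*z^2 - 9.8826*z - 1.274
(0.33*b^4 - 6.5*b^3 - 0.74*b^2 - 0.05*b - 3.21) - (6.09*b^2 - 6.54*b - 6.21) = 0.33*b^4 - 6.5*b^3 - 6.83*b^2 + 6.49*b + 3.0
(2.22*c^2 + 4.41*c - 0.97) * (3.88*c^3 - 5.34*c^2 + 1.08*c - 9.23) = 8.6136*c^5 + 5.256*c^4 - 24.9154*c^3 - 10.548*c^2 - 41.7519*c + 8.9531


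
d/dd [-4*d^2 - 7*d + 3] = -8*d - 7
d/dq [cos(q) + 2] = -sin(q)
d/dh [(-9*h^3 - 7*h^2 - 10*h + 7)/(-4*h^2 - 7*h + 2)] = (36*h^4 + 126*h^3 - 45*h^2 + 28*h + 29)/(16*h^4 + 56*h^3 + 33*h^2 - 28*h + 4)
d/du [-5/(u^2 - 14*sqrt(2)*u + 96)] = 10*(u - 7*sqrt(2))/(u^2 - 14*sqrt(2)*u + 96)^2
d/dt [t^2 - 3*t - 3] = 2*t - 3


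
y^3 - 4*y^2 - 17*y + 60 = (y - 5)*(y - 3)*(y + 4)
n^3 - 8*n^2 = n^2*(n - 8)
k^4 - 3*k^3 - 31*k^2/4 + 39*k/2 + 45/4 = (k - 3)^2*(k + 1/2)*(k + 5/2)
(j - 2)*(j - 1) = j^2 - 3*j + 2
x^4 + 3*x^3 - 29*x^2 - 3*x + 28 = (x - 4)*(x - 1)*(x + 1)*(x + 7)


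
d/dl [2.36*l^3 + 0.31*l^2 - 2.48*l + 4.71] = 7.08*l^2 + 0.62*l - 2.48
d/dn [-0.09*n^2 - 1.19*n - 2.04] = -0.18*n - 1.19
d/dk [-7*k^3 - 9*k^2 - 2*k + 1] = -21*k^2 - 18*k - 2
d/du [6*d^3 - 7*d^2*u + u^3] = -7*d^2 + 3*u^2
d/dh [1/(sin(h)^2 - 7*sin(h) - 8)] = (7 - 2*sin(h))*cos(h)/((sin(h) - 8)^2*(sin(h) + 1)^2)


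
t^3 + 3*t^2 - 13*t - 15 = (t - 3)*(t + 1)*(t + 5)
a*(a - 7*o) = a^2 - 7*a*o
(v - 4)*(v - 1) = v^2 - 5*v + 4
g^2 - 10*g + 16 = (g - 8)*(g - 2)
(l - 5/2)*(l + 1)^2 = l^3 - l^2/2 - 4*l - 5/2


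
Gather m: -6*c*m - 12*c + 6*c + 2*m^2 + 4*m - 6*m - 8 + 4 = -6*c + 2*m^2 + m*(-6*c - 2) - 4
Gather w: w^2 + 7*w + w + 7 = w^2 + 8*w + 7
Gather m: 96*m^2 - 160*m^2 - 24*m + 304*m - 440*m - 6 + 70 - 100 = -64*m^2 - 160*m - 36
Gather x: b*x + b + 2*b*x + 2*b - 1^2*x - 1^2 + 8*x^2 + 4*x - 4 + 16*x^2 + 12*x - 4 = 3*b + 24*x^2 + x*(3*b + 15) - 9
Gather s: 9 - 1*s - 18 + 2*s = s - 9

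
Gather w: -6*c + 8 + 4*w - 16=-6*c + 4*w - 8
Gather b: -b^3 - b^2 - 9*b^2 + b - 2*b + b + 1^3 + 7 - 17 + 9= -b^3 - 10*b^2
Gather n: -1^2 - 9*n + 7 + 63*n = 54*n + 6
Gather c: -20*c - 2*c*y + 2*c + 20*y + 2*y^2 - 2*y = c*(-2*y - 18) + 2*y^2 + 18*y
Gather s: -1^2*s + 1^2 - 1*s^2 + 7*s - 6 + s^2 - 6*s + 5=0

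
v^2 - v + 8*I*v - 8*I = (v - 1)*(v + 8*I)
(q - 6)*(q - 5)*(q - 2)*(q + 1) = q^4 - 12*q^3 + 39*q^2 - 8*q - 60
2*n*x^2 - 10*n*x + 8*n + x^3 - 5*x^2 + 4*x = (2*n + x)*(x - 4)*(x - 1)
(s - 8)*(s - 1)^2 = s^3 - 10*s^2 + 17*s - 8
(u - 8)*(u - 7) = u^2 - 15*u + 56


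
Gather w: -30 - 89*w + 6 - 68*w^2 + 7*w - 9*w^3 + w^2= -9*w^3 - 67*w^2 - 82*w - 24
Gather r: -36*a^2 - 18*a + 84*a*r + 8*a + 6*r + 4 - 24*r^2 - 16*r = -36*a^2 - 10*a - 24*r^2 + r*(84*a - 10) + 4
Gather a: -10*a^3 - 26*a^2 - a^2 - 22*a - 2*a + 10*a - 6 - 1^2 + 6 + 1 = -10*a^3 - 27*a^2 - 14*a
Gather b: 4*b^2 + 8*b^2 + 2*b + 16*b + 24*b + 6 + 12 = 12*b^2 + 42*b + 18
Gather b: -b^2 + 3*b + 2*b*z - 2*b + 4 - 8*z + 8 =-b^2 + b*(2*z + 1) - 8*z + 12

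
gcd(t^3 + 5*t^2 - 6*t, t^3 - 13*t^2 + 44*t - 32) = t - 1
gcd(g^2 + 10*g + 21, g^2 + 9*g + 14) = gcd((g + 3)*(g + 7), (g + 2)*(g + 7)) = g + 7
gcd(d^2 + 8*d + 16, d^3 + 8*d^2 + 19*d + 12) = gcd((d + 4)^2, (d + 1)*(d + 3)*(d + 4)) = d + 4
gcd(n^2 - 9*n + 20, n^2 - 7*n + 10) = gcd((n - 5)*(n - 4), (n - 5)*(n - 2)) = n - 5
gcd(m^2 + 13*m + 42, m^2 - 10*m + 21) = 1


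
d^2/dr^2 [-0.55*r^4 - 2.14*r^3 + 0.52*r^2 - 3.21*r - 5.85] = -6.6*r^2 - 12.84*r + 1.04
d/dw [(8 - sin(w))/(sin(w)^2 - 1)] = (sin(w)^2 - 16*sin(w) + 1)/cos(w)^3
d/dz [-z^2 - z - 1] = -2*z - 1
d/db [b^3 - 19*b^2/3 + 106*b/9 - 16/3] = 3*b^2 - 38*b/3 + 106/9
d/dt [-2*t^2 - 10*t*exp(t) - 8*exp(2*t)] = -10*t*exp(t) - 4*t - 16*exp(2*t) - 10*exp(t)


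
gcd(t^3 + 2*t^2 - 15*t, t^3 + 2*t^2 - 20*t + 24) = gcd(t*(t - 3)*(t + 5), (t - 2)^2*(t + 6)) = 1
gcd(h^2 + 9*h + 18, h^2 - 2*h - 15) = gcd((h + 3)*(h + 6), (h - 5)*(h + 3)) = h + 3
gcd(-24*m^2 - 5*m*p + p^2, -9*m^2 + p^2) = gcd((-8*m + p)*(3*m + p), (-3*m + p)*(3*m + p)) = 3*m + p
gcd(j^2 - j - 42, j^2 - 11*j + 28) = j - 7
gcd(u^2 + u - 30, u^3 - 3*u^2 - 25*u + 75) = u - 5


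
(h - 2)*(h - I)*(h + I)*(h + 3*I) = h^4 - 2*h^3 + 3*I*h^3 + h^2 - 6*I*h^2 - 2*h + 3*I*h - 6*I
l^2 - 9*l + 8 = (l - 8)*(l - 1)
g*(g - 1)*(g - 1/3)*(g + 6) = g^4 + 14*g^3/3 - 23*g^2/3 + 2*g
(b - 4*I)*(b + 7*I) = b^2 + 3*I*b + 28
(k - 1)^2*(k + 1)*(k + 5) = k^4 + 4*k^3 - 6*k^2 - 4*k + 5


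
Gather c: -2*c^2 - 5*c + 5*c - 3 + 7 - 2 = 2 - 2*c^2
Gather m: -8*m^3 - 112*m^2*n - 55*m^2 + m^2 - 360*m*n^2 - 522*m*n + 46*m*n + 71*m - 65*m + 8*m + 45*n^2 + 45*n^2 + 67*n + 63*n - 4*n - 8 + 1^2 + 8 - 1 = -8*m^3 + m^2*(-112*n - 54) + m*(-360*n^2 - 476*n + 14) + 90*n^2 + 126*n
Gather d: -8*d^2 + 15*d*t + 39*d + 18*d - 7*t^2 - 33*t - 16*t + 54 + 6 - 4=-8*d^2 + d*(15*t + 57) - 7*t^2 - 49*t + 56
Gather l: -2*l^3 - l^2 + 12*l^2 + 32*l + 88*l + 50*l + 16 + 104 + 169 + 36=-2*l^3 + 11*l^2 + 170*l + 325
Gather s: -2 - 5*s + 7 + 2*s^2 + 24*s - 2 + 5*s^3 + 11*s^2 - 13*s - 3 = 5*s^3 + 13*s^2 + 6*s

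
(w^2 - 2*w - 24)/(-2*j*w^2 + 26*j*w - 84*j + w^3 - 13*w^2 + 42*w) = (w + 4)/(-2*j*w + 14*j + w^2 - 7*w)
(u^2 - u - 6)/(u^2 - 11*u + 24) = (u + 2)/(u - 8)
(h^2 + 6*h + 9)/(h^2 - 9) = (h + 3)/(h - 3)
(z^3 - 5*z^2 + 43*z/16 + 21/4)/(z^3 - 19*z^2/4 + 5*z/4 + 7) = (z + 3/4)/(z + 1)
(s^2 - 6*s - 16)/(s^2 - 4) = (s - 8)/(s - 2)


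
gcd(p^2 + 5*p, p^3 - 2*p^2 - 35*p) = p^2 + 5*p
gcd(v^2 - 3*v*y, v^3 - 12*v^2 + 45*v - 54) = 1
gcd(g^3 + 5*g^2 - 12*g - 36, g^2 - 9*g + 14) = 1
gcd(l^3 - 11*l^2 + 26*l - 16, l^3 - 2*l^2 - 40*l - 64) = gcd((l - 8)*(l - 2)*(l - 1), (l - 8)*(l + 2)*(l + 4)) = l - 8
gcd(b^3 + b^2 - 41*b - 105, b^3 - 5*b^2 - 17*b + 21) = b^2 - 4*b - 21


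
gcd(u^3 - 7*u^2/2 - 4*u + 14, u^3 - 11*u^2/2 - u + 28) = u^2 - 3*u/2 - 7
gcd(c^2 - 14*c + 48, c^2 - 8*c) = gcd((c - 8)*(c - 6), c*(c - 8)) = c - 8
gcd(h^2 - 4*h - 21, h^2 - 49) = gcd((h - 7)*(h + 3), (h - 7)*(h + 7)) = h - 7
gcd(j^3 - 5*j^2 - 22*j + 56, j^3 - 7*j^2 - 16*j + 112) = j^2 - 3*j - 28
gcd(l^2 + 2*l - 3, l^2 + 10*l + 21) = l + 3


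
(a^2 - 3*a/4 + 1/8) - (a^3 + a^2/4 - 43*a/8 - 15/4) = -a^3 + 3*a^2/4 + 37*a/8 + 31/8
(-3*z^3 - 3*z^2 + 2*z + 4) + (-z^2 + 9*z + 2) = -3*z^3 - 4*z^2 + 11*z + 6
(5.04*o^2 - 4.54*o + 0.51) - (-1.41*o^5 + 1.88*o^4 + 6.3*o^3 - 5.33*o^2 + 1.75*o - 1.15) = 1.41*o^5 - 1.88*o^4 - 6.3*o^3 + 10.37*o^2 - 6.29*o + 1.66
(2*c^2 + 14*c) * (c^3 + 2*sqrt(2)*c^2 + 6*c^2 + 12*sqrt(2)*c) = 2*c^5 + 4*sqrt(2)*c^4 + 26*c^4 + 52*sqrt(2)*c^3 + 84*c^3 + 168*sqrt(2)*c^2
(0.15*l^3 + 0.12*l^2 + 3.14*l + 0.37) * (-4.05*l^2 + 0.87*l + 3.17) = -0.6075*l^5 - 0.3555*l^4 - 12.1371*l^3 + 1.6137*l^2 + 10.2757*l + 1.1729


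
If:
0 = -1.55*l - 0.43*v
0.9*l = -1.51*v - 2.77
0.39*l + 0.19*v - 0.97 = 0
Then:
No Solution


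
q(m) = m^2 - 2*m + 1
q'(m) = 2*m - 2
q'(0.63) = -0.74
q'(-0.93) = -3.86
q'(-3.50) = -9.00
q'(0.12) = -1.76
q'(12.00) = 22.00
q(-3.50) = 20.25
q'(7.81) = 13.62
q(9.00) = 64.00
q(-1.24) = 5.02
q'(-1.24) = -4.48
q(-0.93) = 3.72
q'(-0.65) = -3.30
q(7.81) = 46.38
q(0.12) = 0.77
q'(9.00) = 16.00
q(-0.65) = 2.72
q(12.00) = 121.00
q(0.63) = 0.14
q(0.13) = 0.76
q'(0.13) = -1.74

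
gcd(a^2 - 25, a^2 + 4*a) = 1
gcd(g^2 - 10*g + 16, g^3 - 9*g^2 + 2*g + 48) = g - 8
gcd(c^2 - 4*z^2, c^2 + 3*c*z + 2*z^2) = c + 2*z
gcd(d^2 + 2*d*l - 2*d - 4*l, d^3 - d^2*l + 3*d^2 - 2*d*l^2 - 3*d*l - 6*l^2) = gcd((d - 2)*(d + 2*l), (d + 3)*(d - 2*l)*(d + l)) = 1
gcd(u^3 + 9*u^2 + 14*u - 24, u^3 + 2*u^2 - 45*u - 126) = u + 6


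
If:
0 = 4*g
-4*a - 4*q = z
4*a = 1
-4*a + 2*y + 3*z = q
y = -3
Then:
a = 1/4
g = 0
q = -10/13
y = -3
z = 27/13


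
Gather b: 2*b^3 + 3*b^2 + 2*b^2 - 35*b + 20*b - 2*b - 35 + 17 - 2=2*b^3 + 5*b^2 - 17*b - 20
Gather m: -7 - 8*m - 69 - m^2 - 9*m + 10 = -m^2 - 17*m - 66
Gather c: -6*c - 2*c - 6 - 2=-8*c - 8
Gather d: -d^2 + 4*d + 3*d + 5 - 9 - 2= -d^2 + 7*d - 6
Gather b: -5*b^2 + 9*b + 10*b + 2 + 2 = -5*b^2 + 19*b + 4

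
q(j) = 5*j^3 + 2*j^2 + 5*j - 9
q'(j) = 15*j^2 + 4*j + 5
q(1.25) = 10.14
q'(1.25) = 33.44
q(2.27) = 71.14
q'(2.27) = 91.37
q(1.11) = 5.85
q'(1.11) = 27.92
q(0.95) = 1.84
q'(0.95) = 22.34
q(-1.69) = -35.87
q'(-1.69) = 41.08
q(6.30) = 1352.12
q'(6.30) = 625.55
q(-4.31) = -393.71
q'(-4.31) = 266.40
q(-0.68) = -13.05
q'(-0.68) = 9.22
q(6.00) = 1173.00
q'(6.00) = 569.00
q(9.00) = 3843.00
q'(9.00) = 1256.00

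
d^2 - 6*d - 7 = (d - 7)*(d + 1)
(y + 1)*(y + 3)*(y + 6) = y^3 + 10*y^2 + 27*y + 18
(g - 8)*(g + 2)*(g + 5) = g^3 - g^2 - 46*g - 80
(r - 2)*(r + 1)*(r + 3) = r^3 + 2*r^2 - 5*r - 6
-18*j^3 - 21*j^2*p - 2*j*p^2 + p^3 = (-6*j + p)*(j + p)*(3*j + p)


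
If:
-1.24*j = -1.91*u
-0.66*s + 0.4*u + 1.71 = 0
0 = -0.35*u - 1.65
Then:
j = -7.26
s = -0.27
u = -4.71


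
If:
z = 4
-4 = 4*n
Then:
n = -1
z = 4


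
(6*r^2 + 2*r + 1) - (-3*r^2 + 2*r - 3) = 9*r^2 + 4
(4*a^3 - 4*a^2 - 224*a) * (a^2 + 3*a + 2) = 4*a^5 + 8*a^4 - 228*a^3 - 680*a^2 - 448*a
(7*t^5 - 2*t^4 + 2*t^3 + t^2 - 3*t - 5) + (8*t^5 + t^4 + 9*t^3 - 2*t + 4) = 15*t^5 - t^4 + 11*t^3 + t^2 - 5*t - 1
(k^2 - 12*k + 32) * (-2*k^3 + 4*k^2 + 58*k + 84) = -2*k^5 + 28*k^4 - 54*k^3 - 484*k^2 + 848*k + 2688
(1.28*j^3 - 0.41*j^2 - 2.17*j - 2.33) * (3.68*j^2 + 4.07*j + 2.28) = 4.7104*j^5 + 3.7008*j^4 - 6.7359*j^3 - 18.3411*j^2 - 14.4307*j - 5.3124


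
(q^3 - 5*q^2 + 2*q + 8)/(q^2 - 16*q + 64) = (q^3 - 5*q^2 + 2*q + 8)/(q^2 - 16*q + 64)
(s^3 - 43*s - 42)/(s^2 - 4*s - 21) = (s^2 + 7*s + 6)/(s + 3)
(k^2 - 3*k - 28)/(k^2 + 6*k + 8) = (k - 7)/(k + 2)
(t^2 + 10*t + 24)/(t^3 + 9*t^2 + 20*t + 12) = (t + 4)/(t^2 + 3*t + 2)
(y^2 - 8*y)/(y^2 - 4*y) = (y - 8)/(y - 4)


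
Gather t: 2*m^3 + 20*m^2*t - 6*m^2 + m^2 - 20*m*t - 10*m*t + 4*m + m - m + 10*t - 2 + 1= 2*m^3 - 5*m^2 + 4*m + t*(20*m^2 - 30*m + 10) - 1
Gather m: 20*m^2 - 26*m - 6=20*m^2 - 26*m - 6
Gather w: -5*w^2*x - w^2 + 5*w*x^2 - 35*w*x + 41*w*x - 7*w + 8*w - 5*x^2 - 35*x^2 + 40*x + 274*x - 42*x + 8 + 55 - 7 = w^2*(-5*x - 1) + w*(5*x^2 + 6*x + 1) - 40*x^2 + 272*x + 56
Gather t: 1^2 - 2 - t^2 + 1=-t^2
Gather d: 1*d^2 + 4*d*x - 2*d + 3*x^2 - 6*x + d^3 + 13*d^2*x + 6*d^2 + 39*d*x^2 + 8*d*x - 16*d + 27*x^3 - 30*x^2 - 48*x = d^3 + d^2*(13*x + 7) + d*(39*x^2 + 12*x - 18) + 27*x^3 - 27*x^2 - 54*x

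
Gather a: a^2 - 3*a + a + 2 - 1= a^2 - 2*a + 1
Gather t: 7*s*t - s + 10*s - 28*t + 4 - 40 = 9*s + t*(7*s - 28) - 36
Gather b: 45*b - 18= 45*b - 18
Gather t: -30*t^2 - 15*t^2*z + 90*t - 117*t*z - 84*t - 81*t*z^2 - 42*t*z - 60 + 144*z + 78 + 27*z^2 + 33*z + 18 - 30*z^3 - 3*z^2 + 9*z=t^2*(-15*z - 30) + t*(-81*z^2 - 159*z + 6) - 30*z^3 + 24*z^2 + 186*z + 36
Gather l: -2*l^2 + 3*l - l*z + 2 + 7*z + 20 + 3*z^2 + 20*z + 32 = -2*l^2 + l*(3 - z) + 3*z^2 + 27*z + 54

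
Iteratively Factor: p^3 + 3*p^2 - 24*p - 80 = (p - 5)*(p^2 + 8*p + 16) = (p - 5)*(p + 4)*(p + 4)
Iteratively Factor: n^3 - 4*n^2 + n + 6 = (n - 2)*(n^2 - 2*n - 3) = (n - 2)*(n + 1)*(n - 3)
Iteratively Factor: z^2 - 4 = (z - 2)*(z + 2)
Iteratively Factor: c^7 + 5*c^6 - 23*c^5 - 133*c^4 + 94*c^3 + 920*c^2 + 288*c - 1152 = (c + 4)*(c^6 + c^5 - 27*c^4 - 25*c^3 + 194*c^2 + 144*c - 288) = (c - 3)*(c + 4)*(c^5 + 4*c^4 - 15*c^3 - 70*c^2 - 16*c + 96) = (c - 3)*(c + 4)^2*(c^4 - 15*c^2 - 10*c + 24) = (c - 3)*(c - 1)*(c + 4)^2*(c^3 + c^2 - 14*c - 24) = (c - 3)*(c - 1)*(c + 2)*(c + 4)^2*(c^2 - c - 12) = (c - 4)*(c - 3)*(c - 1)*(c + 2)*(c + 4)^2*(c + 3)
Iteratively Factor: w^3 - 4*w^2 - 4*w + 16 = (w - 2)*(w^2 - 2*w - 8) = (w - 2)*(w + 2)*(w - 4)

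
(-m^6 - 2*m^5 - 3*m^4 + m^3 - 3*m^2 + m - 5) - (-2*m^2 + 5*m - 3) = -m^6 - 2*m^5 - 3*m^4 + m^3 - m^2 - 4*m - 2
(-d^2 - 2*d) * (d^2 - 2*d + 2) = -d^4 + 2*d^2 - 4*d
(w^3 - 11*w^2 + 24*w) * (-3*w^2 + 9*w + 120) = -3*w^5 + 42*w^4 - 51*w^3 - 1104*w^2 + 2880*w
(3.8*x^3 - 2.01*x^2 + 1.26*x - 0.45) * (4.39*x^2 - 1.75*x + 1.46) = 16.682*x^5 - 15.4739*x^4 + 14.5969*x^3 - 7.1151*x^2 + 2.6271*x - 0.657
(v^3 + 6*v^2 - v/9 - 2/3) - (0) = v^3 + 6*v^2 - v/9 - 2/3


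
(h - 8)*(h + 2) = h^2 - 6*h - 16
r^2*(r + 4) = r^3 + 4*r^2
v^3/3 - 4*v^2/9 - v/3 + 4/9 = (v/3 + 1/3)*(v - 4/3)*(v - 1)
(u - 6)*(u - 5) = u^2 - 11*u + 30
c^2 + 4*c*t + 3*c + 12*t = (c + 3)*(c + 4*t)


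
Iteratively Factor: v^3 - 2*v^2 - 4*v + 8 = (v + 2)*(v^2 - 4*v + 4) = (v - 2)*(v + 2)*(v - 2)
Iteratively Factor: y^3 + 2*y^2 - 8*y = (y)*(y^2 + 2*y - 8) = y*(y - 2)*(y + 4)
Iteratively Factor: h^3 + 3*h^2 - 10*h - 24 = (h - 3)*(h^2 + 6*h + 8) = (h - 3)*(h + 2)*(h + 4)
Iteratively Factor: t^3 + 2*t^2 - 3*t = (t + 3)*(t^2 - t) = t*(t + 3)*(t - 1)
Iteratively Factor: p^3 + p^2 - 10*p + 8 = (p - 2)*(p^2 + 3*p - 4) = (p - 2)*(p + 4)*(p - 1)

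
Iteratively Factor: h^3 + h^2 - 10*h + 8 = (h - 2)*(h^2 + 3*h - 4) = (h - 2)*(h + 4)*(h - 1)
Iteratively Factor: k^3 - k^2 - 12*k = (k)*(k^2 - k - 12) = k*(k + 3)*(k - 4)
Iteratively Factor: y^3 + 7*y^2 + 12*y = (y)*(y^2 + 7*y + 12) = y*(y + 4)*(y + 3)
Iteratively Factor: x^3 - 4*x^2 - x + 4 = (x + 1)*(x^2 - 5*x + 4) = (x - 4)*(x + 1)*(x - 1)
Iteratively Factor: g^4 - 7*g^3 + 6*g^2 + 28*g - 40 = (g + 2)*(g^3 - 9*g^2 + 24*g - 20) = (g - 2)*(g + 2)*(g^2 - 7*g + 10) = (g - 2)^2*(g + 2)*(g - 5)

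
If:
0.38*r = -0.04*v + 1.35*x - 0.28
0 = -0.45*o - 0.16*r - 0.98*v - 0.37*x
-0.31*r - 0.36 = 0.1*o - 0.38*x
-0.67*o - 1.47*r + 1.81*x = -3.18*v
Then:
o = 2.17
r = -2.47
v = -0.40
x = -0.50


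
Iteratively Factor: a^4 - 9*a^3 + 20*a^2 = (a)*(a^3 - 9*a^2 + 20*a) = a^2*(a^2 - 9*a + 20) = a^2*(a - 4)*(a - 5)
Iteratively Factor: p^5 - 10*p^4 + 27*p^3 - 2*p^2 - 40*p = (p - 4)*(p^4 - 6*p^3 + 3*p^2 + 10*p) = (p - 4)*(p - 2)*(p^3 - 4*p^2 - 5*p) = (p - 4)*(p - 2)*(p + 1)*(p^2 - 5*p) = p*(p - 4)*(p - 2)*(p + 1)*(p - 5)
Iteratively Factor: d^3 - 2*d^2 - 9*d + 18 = (d - 2)*(d^2 - 9) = (d - 3)*(d - 2)*(d + 3)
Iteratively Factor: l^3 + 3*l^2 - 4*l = (l)*(l^2 + 3*l - 4) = l*(l + 4)*(l - 1)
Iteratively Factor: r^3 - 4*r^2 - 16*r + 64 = (r + 4)*(r^2 - 8*r + 16) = (r - 4)*(r + 4)*(r - 4)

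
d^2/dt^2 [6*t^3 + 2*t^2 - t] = 36*t + 4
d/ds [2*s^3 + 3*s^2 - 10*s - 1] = 6*s^2 + 6*s - 10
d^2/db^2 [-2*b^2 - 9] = -4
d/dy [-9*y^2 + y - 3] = 1 - 18*y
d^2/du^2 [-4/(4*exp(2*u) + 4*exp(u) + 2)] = 4*(-4*(2*exp(u) + 1)^2*exp(u) + (4*exp(u) + 1)*(2*exp(2*u) + 2*exp(u) + 1))*exp(u)/(2*exp(2*u) + 2*exp(u) + 1)^3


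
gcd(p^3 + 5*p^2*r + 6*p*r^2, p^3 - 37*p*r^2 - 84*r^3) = p + 3*r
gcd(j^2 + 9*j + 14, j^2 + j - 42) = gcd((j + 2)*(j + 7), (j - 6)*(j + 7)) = j + 7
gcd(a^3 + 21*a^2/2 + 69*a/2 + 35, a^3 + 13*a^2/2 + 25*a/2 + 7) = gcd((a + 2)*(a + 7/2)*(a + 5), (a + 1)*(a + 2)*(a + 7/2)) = a^2 + 11*a/2 + 7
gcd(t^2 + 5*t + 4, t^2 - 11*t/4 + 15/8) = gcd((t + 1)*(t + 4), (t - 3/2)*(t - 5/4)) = 1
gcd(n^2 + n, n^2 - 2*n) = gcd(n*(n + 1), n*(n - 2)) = n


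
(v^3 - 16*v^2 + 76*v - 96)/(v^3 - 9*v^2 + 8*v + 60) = (v^2 - 10*v + 16)/(v^2 - 3*v - 10)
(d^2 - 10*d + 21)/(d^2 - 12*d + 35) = (d - 3)/(d - 5)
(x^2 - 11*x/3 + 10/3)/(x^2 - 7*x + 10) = (x - 5/3)/(x - 5)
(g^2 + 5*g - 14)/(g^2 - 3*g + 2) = (g + 7)/(g - 1)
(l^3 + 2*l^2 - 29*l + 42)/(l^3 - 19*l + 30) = (l + 7)/(l + 5)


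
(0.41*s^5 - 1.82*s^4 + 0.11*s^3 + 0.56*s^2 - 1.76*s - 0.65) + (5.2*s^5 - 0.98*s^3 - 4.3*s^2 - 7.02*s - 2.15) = 5.61*s^5 - 1.82*s^4 - 0.87*s^3 - 3.74*s^2 - 8.78*s - 2.8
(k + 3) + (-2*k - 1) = 2 - k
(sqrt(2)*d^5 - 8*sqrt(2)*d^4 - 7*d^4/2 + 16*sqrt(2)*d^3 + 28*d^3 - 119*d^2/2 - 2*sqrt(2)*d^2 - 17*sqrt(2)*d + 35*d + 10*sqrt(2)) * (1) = sqrt(2)*d^5 - 8*sqrt(2)*d^4 - 7*d^4/2 + 16*sqrt(2)*d^3 + 28*d^3 - 119*d^2/2 - 2*sqrt(2)*d^2 - 17*sqrt(2)*d + 35*d + 10*sqrt(2)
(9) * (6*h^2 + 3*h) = 54*h^2 + 27*h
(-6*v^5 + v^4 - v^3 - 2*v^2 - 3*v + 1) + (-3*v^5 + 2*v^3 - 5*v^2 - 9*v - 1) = -9*v^5 + v^4 + v^3 - 7*v^2 - 12*v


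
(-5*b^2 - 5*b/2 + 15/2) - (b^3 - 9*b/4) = -b^3 - 5*b^2 - b/4 + 15/2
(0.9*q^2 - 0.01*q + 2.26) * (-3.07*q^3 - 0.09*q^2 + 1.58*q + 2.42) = -2.763*q^5 - 0.0503*q^4 - 5.5153*q^3 + 1.9588*q^2 + 3.5466*q + 5.4692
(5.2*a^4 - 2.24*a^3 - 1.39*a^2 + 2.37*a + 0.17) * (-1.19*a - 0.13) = -6.188*a^5 + 1.9896*a^4 + 1.9453*a^3 - 2.6396*a^2 - 0.5104*a - 0.0221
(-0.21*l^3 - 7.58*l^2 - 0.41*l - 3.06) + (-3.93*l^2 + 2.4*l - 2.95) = -0.21*l^3 - 11.51*l^2 + 1.99*l - 6.01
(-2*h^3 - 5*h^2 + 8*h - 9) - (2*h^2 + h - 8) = -2*h^3 - 7*h^2 + 7*h - 1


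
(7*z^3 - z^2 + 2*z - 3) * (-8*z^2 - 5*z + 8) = -56*z^5 - 27*z^4 + 45*z^3 + 6*z^2 + 31*z - 24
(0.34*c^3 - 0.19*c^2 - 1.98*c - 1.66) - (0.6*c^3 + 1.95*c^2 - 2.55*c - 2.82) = -0.26*c^3 - 2.14*c^2 + 0.57*c + 1.16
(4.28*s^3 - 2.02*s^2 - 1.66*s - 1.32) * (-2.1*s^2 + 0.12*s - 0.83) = -8.988*s^5 + 4.7556*s^4 - 0.3088*s^3 + 4.2494*s^2 + 1.2194*s + 1.0956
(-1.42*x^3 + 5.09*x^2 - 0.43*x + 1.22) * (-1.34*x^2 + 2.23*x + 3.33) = 1.9028*x^5 - 9.9872*x^4 + 7.1983*x^3 + 14.356*x^2 + 1.2887*x + 4.0626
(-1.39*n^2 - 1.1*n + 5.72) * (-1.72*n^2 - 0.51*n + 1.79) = 2.3908*n^4 + 2.6009*n^3 - 11.7655*n^2 - 4.8862*n + 10.2388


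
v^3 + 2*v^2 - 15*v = v*(v - 3)*(v + 5)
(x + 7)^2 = x^2 + 14*x + 49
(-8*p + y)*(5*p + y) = -40*p^2 - 3*p*y + y^2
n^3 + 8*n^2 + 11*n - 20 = (n - 1)*(n + 4)*(n + 5)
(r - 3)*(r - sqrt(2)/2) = r^2 - 3*r - sqrt(2)*r/2 + 3*sqrt(2)/2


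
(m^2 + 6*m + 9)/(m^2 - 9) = (m + 3)/(m - 3)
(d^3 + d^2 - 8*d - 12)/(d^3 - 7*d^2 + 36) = (d + 2)/(d - 6)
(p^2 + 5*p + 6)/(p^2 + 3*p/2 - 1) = 2*(p + 3)/(2*p - 1)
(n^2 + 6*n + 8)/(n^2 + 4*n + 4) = (n + 4)/(n + 2)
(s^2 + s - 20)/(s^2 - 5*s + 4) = (s + 5)/(s - 1)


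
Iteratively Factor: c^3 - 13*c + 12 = (c - 3)*(c^2 + 3*c - 4) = (c - 3)*(c - 1)*(c + 4)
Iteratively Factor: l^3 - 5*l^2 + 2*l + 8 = (l + 1)*(l^2 - 6*l + 8) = (l - 2)*(l + 1)*(l - 4)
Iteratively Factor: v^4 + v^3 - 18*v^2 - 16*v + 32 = (v + 2)*(v^3 - v^2 - 16*v + 16) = (v + 2)*(v + 4)*(v^2 - 5*v + 4) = (v - 4)*(v + 2)*(v + 4)*(v - 1)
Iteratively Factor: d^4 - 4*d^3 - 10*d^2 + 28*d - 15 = (d - 1)*(d^3 - 3*d^2 - 13*d + 15) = (d - 1)*(d + 3)*(d^2 - 6*d + 5) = (d - 5)*(d - 1)*(d + 3)*(d - 1)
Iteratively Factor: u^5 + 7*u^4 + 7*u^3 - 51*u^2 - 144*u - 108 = (u + 3)*(u^4 + 4*u^3 - 5*u^2 - 36*u - 36) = (u + 2)*(u + 3)*(u^3 + 2*u^2 - 9*u - 18) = (u - 3)*(u + 2)*(u + 3)*(u^2 + 5*u + 6) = (u - 3)*(u + 2)^2*(u + 3)*(u + 3)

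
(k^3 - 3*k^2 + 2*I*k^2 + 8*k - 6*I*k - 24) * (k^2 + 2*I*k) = k^5 - 3*k^4 + 4*I*k^4 + 4*k^3 - 12*I*k^3 - 12*k^2 + 16*I*k^2 - 48*I*k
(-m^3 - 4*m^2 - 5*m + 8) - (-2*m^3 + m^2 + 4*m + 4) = m^3 - 5*m^2 - 9*m + 4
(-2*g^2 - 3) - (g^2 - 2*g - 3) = -3*g^2 + 2*g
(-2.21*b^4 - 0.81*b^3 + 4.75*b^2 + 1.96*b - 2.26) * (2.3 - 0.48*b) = 1.0608*b^5 - 4.6942*b^4 - 4.143*b^3 + 9.9842*b^2 + 5.5928*b - 5.198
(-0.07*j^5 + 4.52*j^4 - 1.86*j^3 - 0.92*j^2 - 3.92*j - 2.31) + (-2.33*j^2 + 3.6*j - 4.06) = -0.07*j^5 + 4.52*j^4 - 1.86*j^3 - 3.25*j^2 - 0.32*j - 6.37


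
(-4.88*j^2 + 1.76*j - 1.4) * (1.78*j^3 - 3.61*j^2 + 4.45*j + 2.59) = -8.6864*j^5 + 20.7496*j^4 - 30.5616*j^3 + 0.2468*j^2 - 1.6716*j - 3.626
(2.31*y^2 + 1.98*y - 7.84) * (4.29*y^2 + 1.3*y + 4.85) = 9.9099*y^4 + 11.4972*y^3 - 19.8561*y^2 - 0.589*y - 38.024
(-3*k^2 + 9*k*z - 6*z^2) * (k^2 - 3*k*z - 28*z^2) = -3*k^4 + 18*k^3*z + 51*k^2*z^2 - 234*k*z^3 + 168*z^4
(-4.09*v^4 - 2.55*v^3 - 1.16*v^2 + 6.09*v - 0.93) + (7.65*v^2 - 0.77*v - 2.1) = -4.09*v^4 - 2.55*v^3 + 6.49*v^2 + 5.32*v - 3.03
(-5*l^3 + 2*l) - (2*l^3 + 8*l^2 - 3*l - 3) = -7*l^3 - 8*l^2 + 5*l + 3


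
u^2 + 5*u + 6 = (u + 2)*(u + 3)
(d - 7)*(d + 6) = d^2 - d - 42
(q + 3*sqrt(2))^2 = q^2 + 6*sqrt(2)*q + 18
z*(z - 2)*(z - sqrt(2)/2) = z^3 - 2*z^2 - sqrt(2)*z^2/2 + sqrt(2)*z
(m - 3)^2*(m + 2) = m^3 - 4*m^2 - 3*m + 18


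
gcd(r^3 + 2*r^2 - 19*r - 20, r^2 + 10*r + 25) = r + 5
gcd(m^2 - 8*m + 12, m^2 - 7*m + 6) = m - 6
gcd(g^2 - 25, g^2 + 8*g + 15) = g + 5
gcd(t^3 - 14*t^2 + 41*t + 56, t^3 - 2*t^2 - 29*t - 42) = t - 7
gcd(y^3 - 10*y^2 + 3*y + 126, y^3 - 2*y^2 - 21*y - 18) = y^2 - 3*y - 18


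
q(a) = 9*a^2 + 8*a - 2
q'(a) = 18*a + 8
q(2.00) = 50.00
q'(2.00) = 44.00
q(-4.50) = 144.25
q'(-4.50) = -73.00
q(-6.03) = 277.01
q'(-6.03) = -100.54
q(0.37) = 2.19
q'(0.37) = 14.66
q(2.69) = 84.64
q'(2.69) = 56.42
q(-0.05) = -2.38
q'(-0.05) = 7.10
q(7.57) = 574.30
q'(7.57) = 144.26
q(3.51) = 136.96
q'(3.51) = 71.18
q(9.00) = 799.00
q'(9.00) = 170.00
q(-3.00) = 55.00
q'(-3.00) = -46.00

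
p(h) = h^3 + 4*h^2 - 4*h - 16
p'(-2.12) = -7.48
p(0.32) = -16.84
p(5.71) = 277.75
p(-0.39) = -13.89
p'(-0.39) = -6.66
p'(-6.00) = 56.00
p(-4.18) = -2.43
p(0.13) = -16.45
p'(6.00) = 152.00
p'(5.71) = 139.49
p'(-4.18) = 14.98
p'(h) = 3*h^2 + 8*h - 4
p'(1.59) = 16.30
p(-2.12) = 0.93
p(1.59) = -8.23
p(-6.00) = -64.00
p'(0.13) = -2.91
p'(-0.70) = -8.13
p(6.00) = 320.00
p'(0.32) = -1.13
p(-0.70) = -11.58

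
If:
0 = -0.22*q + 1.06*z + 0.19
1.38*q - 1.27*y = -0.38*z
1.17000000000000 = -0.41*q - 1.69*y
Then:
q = -0.46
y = -0.58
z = -0.27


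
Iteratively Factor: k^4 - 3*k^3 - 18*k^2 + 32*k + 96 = (k - 4)*(k^3 + k^2 - 14*k - 24) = (k - 4)*(k + 3)*(k^2 - 2*k - 8) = (k - 4)*(k + 2)*(k + 3)*(k - 4)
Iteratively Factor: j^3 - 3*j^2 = (j)*(j^2 - 3*j) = j*(j - 3)*(j)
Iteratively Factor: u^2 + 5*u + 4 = (u + 4)*(u + 1)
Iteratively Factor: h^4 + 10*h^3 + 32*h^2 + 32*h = (h + 4)*(h^3 + 6*h^2 + 8*h) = (h + 4)^2*(h^2 + 2*h) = (h + 2)*(h + 4)^2*(h)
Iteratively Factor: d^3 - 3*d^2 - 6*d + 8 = (d - 1)*(d^2 - 2*d - 8) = (d - 1)*(d + 2)*(d - 4)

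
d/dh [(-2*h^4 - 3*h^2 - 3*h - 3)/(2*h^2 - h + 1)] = (-8*h^5 + 6*h^4 - 8*h^3 + 9*h^2 + 6*h - 6)/(4*h^4 - 4*h^3 + 5*h^2 - 2*h + 1)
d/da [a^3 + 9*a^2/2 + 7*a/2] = 3*a^2 + 9*a + 7/2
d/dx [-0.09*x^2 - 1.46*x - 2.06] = -0.18*x - 1.46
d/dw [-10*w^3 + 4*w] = 4 - 30*w^2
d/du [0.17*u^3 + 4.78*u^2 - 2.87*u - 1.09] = 0.51*u^2 + 9.56*u - 2.87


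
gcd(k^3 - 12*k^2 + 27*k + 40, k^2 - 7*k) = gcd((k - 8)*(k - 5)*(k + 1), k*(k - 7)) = 1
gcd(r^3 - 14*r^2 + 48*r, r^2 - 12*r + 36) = r - 6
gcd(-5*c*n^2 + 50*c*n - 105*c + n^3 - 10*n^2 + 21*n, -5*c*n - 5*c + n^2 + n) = 5*c - n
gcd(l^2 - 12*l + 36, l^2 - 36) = l - 6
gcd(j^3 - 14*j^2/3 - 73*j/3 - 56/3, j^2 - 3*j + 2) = 1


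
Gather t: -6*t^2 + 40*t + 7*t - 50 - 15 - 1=-6*t^2 + 47*t - 66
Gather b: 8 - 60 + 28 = -24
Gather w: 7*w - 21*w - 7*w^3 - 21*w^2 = -7*w^3 - 21*w^2 - 14*w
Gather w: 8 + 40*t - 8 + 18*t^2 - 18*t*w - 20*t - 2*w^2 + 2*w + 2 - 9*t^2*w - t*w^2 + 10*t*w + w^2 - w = 18*t^2 + 20*t + w^2*(-t - 1) + w*(-9*t^2 - 8*t + 1) + 2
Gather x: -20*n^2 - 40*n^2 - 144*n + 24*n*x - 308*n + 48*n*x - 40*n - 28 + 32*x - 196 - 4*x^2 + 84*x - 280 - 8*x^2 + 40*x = -60*n^2 - 492*n - 12*x^2 + x*(72*n + 156) - 504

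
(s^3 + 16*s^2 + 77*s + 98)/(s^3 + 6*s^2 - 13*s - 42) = (s + 7)/(s - 3)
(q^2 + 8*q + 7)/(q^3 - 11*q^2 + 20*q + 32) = (q + 7)/(q^2 - 12*q + 32)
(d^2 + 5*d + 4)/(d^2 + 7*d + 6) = (d + 4)/(d + 6)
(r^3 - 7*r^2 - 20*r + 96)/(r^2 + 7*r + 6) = (r^3 - 7*r^2 - 20*r + 96)/(r^2 + 7*r + 6)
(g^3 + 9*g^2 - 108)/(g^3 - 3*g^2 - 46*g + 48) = (g^2 + 3*g - 18)/(g^2 - 9*g + 8)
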